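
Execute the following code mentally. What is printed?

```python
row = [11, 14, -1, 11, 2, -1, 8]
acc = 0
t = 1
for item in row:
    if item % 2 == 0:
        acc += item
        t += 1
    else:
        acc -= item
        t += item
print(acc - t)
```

item=11: not even, acc = 0-11 = -11; t=12
item=14: even, acc = (-11)+14 = 3; t=13
item=-1: not even, acc = 3-(-1) = 4; t=12
item=11: not even, acc = 4-11 = -7; t=23
item=2: even, acc = (-7)+2 = -5; t=24
item=-1: not even, acc = (-5)-(-1) = -4; t=23
item=8: even, acc = (-4)+8 = 4; t=24
acc-t = 4-24 = -20

-20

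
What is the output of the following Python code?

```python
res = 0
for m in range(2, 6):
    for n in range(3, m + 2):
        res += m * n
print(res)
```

165

m=2,n=3: res = 0+6 = 6
m=3,n=3: res = 6+9 = 15
m=3,n=4: res = 15+12 = 27
m=4,n=3: res = 27+12 = 39
m=4,n=4: res = 39+16 = 55
m=4,n=5: res = 55+20 = 75
m=5,n=3: res = 75+15 = 90
m=5,n=4: res = 90+20 = 110
m=5,n=5: res = 110+25 = 135
m=5,n=6: res = 135+30 = 165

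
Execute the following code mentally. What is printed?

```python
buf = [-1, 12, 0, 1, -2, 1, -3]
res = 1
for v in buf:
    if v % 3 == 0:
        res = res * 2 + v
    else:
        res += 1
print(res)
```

v=-1: not %3==0, res = 1+1 = 2
v=12: %3==0, res = 2*2+12 = 16
v=0: %3==0, res = 16*2+0 = 32
v=1: not %3==0, res = 32+1 = 33
v=-2: not %3==0, res = 33+1 = 34
v=1: not %3==0, res = 34+1 = 35
v=-3: %3==0, res = 35*2+(-3) = 67

67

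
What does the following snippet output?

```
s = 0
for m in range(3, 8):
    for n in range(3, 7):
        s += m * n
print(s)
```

m=3,n=3: s = 0+9 = 9
m=3,n=4: s = 9+12 = 21
m=3,n=5: s = 21+15 = 36
m=3,n=6: s = 36+18 = 54
m=4,n=3: s = 54+12 = 66
m=4,n=4: s = 66+16 = 82
m=4,n=5: s = 82+20 = 102
m=4,n=6: s = 102+24 = 126
m=5,n=3: s = 126+15 = 141
m=5,n=4: s = 141+20 = 161
m=5,n=5: s = 161+25 = 186
m=5,n=6: s = 186+30 = 216
m=6,n=3: s = 216+18 = 234
m=6,n=4: s = 234+24 = 258
m=6,n=5: s = 258+30 = 288
m=6,n=6: s = 288+36 = 324
m=7,n=3: s = 324+21 = 345
m=7,n=4: s = 345+28 = 373
m=7,n=5: s = 373+35 = 408
m=7,n=6: s = 408+42 = 450

450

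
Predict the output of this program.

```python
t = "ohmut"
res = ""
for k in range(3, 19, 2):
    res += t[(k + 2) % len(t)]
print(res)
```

omthuomt

k=3: add t[0]='o' → 'o'
k=5: add t[2]='m' → 'om'
k=7: add t[4]='t' → 'omt'
k=9: add t[1]='h' → 'omth'
k=11: add t[3]='u' → 'omthu'
k=13: add t[0]='o' → 'omthuo'
k=15: add t[2]='m' → 'omthuom'
k=17: add t[4]='t' → 'omthuomt'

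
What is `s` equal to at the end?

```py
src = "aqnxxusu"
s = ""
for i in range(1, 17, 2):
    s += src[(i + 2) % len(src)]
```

i=1: add src[3]='x' → 'x'
i=3: add src[5]='u' → 'xu'
i=5: add src[7]='u' → 'xuu'
i=7: add src[1]='q' → 'xuuq'
i=9: add src[3]='x' → 'xuuqx'
i=11: add src[5]='u' → 'xuuqxu'
i=13: add src[7]='u' → 'xuuqxuu'
i=15: add src[1]='q' → 'xuuqxuuq'

'xuuqxuuq'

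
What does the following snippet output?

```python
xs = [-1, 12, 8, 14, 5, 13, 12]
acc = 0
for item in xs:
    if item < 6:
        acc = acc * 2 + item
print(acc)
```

3

item=-1: <6, acc = 0*2+(-1) = -1
item=12: not <6
item=8: not <6
item=14: not <6
item=5: <6, acc = (-1)*2+5 = 3
item=13: not <6
item=12: not <6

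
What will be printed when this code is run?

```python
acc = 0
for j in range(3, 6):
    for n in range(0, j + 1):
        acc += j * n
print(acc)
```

133

j=3,n=0: acc = 0+0 = 0
j=3,n=1: acc = 0+3 = 3
j=3,n=2: acc = 3+6 = 9
j=3,n=3: acc = 9+9 = 18
j=4,n=0: acc = 18+0 = 18
j=4,n=1: acc = 18+4 = 22
j=4,n=2: acc = 22+8 = 30
j=4,n=3: acc = 30+12 = 42
j=4,n=4: acc = 42+16 = 58
j=5,n=0: acc = 58+0 = 58
j=5,n=1: acc = 58+5 = 63
j=5,n=2: acc = 63+10 = 73
j=5,n=3: acc = 73+15 = 88
j=5,n=4: acc = 88+20 = 108
j=5,n=5: acc = 108+25 = 133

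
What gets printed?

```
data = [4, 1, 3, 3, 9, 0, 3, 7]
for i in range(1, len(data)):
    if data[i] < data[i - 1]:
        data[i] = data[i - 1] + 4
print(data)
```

[4, 8, 12, 16, 20, 24, 28, 32]

i=1: 1<4, data[1] = 4+4 = 8 → [4, 8, 3, 3, 9, 0, 3, 7]
i=2: 3<8, data[2] = 8+4 = 12 → [4, 8, 12, 3, 9, 0, 3, 7]
i=3: 3<12, data[3] = 12+4 = 16 → [4, 8, 12, 16, 9, 0, 3, 7]
i=4: 9<16, data[4] = 16+4 = 20 → [4, 8, 12, 16, 20, 0, 3, 7]
i=5: 0<20, data[5] = 20+4 = 24 → [4, 8, 12, 16, 20, 24, 3, 7]
i=6: 3<24, data[6] = 24+4 = 28 → [4, 8, 12, 16, 20, 24, 28, 7]
i=7: 7<28, data[7] = 28+4 = 32 → [4, 8, 12, 16, 20, 24, 28, 32]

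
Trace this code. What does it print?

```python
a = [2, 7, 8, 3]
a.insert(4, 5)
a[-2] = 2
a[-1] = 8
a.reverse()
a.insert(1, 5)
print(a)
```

insert 5 at 4 → [2, 7, 8, 3, 5]
a[-2] = 2 → [2, 7, 8, 2, 5]
a[-1] = 8 → [2, 7, 8, 2, 8]
reverse → [8, 2, 8, 7, 2]
insert 5 at 1 → [8, 5, 2, 8, 7, 2]

[8, 5, 2, 8, 7, 2]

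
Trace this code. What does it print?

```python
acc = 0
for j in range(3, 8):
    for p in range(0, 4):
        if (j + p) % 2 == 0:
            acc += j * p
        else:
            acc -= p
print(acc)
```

j=3,p=0: odd sum, acc = 0-0 = 0
j=3,p=1: even sum, acc = 0+3 = 3
j=3,p=2: odd sum, acc = 3-2 = 1
j=3,p=3: even sum, acc = 1+9 = 10
j=4,p=0: even sum, acc = 10+0 = 10
j=4,p=1: odd sum, acc = 10-1 = 9
j=4,p=2: even sum, acc = 9+8 = 17
j=4,p=3: odd sum, acc = 17-3 = 14
j=5,p=0: odd sum, acc = 14-0 = 14
j=5,p=1: even sum, acc = 14+5 = 19
j=5,p=2: odd sum, acc = 19-2 = 17
j=5,p=3: even sum, acc = 17+15 = 32
j=6,p=0: even sum, acc = 32+0 = 32
j=6,p=1: odd sum, acc = 32-1 = 31
j=6,p=2: even sum, acc = 31+12 = 43
j=6,p=3: odd sum, acc = 43-3 = 40
j=7,p=0: odd sum, acc = 40-0 = 40
j=7,p=1: even sum, acc = 40+7 = 47
j=7,p=2: odd sum, acc = 47-2 = 45
j=7,p=3: even sum, acc = 45+21 = 66

66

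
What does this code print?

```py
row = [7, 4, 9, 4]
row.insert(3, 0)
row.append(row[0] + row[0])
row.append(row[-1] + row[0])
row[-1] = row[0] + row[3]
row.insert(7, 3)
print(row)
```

[7, 4, 9, 0, 4, 14, 7, 3]

insert 0 at 3 → [7, 4, 9, 0, 4]
append row[0]+row[0] = 7+7 = 14 → [7, 4, 9, 0, 4, 14]
append row[-1]+row[0] = 14+7 = 21 → [7, 4, 9, 0, 4, 14, 21]
row[-1] = row[0]+row[3] = 7+0 = 7 → [7, 4, 9, 0, 4, 14, 7]
insert 3 at 7 → [7, 4, 9, 0, 4, 14, 7, 3]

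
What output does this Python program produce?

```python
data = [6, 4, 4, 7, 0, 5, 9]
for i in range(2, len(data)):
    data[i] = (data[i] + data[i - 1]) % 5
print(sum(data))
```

i=2: data[2] = (4+4)%5 = 3 → [6, 4, 3, 7, 0, 5, 9]
i=3: data[3] = (7+3)%5 = 0 → [6, 4, 3, 0, 0, 5, 9]
i=4: data[4] = (0+0)%5 = 0 → [6, 4, 3, 0, 0, 5, 9]
i=5: data[5] = (5+0)%5 = 0 → [6, 4, 3, 0, 0, 0, 9]
i=6: data[6] = (9+0)%5 = 4 → [6, 4, 3, 0, 0, 0, 4]
sum = 17

17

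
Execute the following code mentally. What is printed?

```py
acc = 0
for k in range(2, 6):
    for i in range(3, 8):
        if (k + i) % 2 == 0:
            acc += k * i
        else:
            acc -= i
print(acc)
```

k=2,i=3: odd sum, acc = 0-3 = -3
k=2,i=4: even sum, acc = (-3)+8 = 5
k=2,i=5: odd sum, acc = 5-5 = 0
k=2,i=6: even sum, acc = 0+12 = 12
k=2,i=7: odd sum, acc = 12-7 = 5
k=3,i=3: even sum, acc = 5+9 = 14
k=3,i=4: odd sum, acc = 14-4 = 10
k=3,i=5: even sum, acc = 10+15 = 25
k=3,i=6: odd sum, acc = 25-6 = 19
k=3,i=7: even sum, acc = 19+21 = 40
k=4,i=3: odd sum, acc = 40-3 = 37
k=4,i=4: even sum, acc = 37+16 = 53
k=4,i=5: odd sum, acc = 53-5 = 48
k=4,i=6: even sum, acc = 48+24 = 72
k=4,i=7: odd sum, acc = 72-7 = 65
k=5,i=3: even sum, acc = 65+15 = 80
k=5,i=4: odd sum, acc = 80-4 = 76
k=5,i=5: even sum, acc = 76+25 = 101
k=5,i=6: odd sum, acc = 101-6 = 95
k=5,i=7: even sum, acc = 95+35 = 130

130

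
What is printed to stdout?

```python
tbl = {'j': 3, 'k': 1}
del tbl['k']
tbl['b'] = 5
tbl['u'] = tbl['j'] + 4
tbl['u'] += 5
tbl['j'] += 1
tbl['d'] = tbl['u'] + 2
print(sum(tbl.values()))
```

35

del 'k' → {'j': 3}
tbl['b'] = 5 → {'j': 3, 'b': 5}
tbl['u'] = tbl['j']+4 = 7 → {'j': 3, 'b': 5, 'u': 7}
tbl['u'] = 7+5 = 12 → {'j': 3, 'b': 5, 'u': 12}
tbl['j'] = 3+1 = 4 → {'j': 4, 'b': 5, 'u': 12}
tbl['d'] = tbl['u']+2 = 14 → {'j': 4, 'b': 5, 'u': 12, 'd': 14}
sum of values = 35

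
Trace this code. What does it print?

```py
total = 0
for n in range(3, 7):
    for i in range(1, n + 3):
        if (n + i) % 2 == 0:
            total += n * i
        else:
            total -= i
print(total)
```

n=3,i=1: even sum, total = 0+3 = 3
n=3,i=2: odd sum, total = 3-2 = 1
n=3,i=3: even sum, total = 1+9 = 10
n=3,i=4: odd sum, total = 10-4 = 6
n=3,i=5: even sum, total = 6+15 = 21
n=4,i=1: odd sum, total = 21-1 = 20
n=4,i=2: even sum, total = 20+8 = 28
n=4,i=3: odd sum, total = 28-3 = 25
n=4,i=4: even sum, total = 25+16 = 41
n=4,i=5: odd sum, total = 41-5 = 36
n=4,i=6: even sum, total = 36+24 = 60
n=5,i=1: even sum, total = 60+5 = 65
n=5,i=2: odd sum, total = 65-2 = 63
n=5,i=3: even sum, total = 63+15 = 78
n=5,i=4: odd sum, total = 78-4 = 74
n=5,i=5: even sum, total = 74+25 = 99
n=5,i=6: odd sum, total = 99-6 = 93
n=5,i=7: even sum, total = 93+35 = 128
n=6,i=1: odd sum, total = 128-1 = 127
n=6,i=2: even sum, total = 127+12 = 139
n=6,i=3: odd sum, total = 139-3 = 136
n=6,i=4: even sum, total = 136+24 = 160
n=6,i=5: odd sum, total = 160-5 = 155
n=6,i=6: even sum, total = 155+36 = 191
n=6,i=7: odd sum, total = 191-7 = 184
n=6,i=8: even sum, total = 184+48 = 232

232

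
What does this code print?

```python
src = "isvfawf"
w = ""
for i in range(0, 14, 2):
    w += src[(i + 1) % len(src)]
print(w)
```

i=0: add src[1]='s' → 's'
i=2: add src[3]='f' → 'sf'
i=4: add src[5]='w' → 'sfw'
i=6: add src[0]='i' → 'sfwi'
i=8: add src[2]='v' → 'sfwiv'
i=10: add src[4]='a' → 'sfwiva'
i=12: add src[6]='f' → 'sfwivaf'

sfwivaf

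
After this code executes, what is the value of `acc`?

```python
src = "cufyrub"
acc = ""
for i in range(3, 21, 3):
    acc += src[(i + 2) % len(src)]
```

i=3: add src[5]='u' → 'u'
i=6: add src[1]='u' → 'uu'
i=9: add src[4]='r' → 'uur'
i=12: add src[0]='c' → 'uurc'
i=15: add src[3]='y' → 'uurcy'
i=18: add src[6]='b' → 'uurcyb'

'uurcyb'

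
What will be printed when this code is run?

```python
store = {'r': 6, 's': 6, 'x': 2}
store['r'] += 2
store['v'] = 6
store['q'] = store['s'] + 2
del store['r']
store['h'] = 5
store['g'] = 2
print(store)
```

{'s': 6, 'x': 2, 'v': 6, 'q': 8, 'h': 5, 'g': 2}

store['r'] = 6+2 = 8 → {'r': 8, 's': 6, 'x': 2}
store['v'] = 6 → {'r': 8, 's': 6, 'x': 2, 'v': 6}
store['q'] = store['s']+2 = 8 → {'r': 8, 's': 6, 'x': 2, 'v': 6, 'q': 8}
del 'r' → {'s': 6, 'x': 2, 'v': 6, 'q': 8}
store['h'] = 5 → {'s': 6, 'x': 2, 'v': 6, 'q': 8, 'h': 5}
store['g'] = 2 → {'s': 6, 'x': 2, 'v': 6, 'q': 8, 'h': 5, 'g': 2}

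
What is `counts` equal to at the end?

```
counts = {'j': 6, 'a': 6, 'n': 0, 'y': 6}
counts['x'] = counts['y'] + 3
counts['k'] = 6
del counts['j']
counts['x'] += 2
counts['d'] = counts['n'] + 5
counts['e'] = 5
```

{'a': 6, 'n': 0, 'y': 6, 'x': 11, 'k': 6, 'd': 5, 'e': 5}

counts['x'] = counts['y']+3 = 9 → {'j': 6, 'a': 6, 'n': 0, 'y': 6, 'x': 9}
counts['k'] = 6 → {'j': 6, 'a': 6, 'n': 0, 'y': 6, 'x': 9, 'k': 6}
del 'j' → {'a': 6, 'n': 0, 'y': 6, 'x': 9, 'k': 6}
counts['x'] = 9+2 = 11 → {'a': 6, 'n': 0, 'y': 6, 'x': 11, 'k': 6}
counts['d'] = counts['n']+5 = 5 → {'a': 6, 'n': 0, 'y': 6, 'x': 11, 'k': 6, 'd': 5}
counts['e'] = 5 → {'a': 6, 'n': 0, 'y': 6, 'x': 11, 'k': 6, 'd': 5, 'e': 5}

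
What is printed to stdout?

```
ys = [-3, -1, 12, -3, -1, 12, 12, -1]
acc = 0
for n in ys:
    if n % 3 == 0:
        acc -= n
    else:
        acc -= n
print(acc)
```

n=-3: %3==0, acc = 0-(-3) = 3
n=-1: not %3==0, acc = 3-(-1) = 4
n=12: %3==0, acc = 4-12 = -8
n=-3: %3==0, acc = (-8)-(-3) = -5
n=-1: not %3==0, acc = (-5)-(-1) = -4
n=12: %3==0, acc = (-4)-12 = -16
n=12: %3==0, acc = (-16)-12 = -28
n=-1: not %3==0, acc = (-28)-(-1) = -27

-27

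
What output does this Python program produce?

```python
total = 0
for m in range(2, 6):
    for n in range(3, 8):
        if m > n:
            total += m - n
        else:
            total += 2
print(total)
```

38

m=2,n=3: not 2>3, total = 0+2 = 2
m=2,n=4: not 2>4, total = 2+2 = 4
m=2,n=5: not 2>5, total = 4+2 = 6
m=2,n=6: not 2>6, total = 6+2 = 8
m=2,n=7: not 2>7, total = 8+2 = 10
m=3,n=3: not 3>3, total = 10+2 = 12
m=3,n=4: not 3>4, total = 12+2 = 14
m=3,n=5: not 3>5, total = 14+2 = 16
m=3,n=6: not 3>6, total = 16+2 = 18
m=3,n=7: not 3>7, total = 18+2 = 20
m=4,n=3: 4>3, total = 20+1 = 21
m=4,n=4: not 4>4, total = 21+2 = 23
m=4,n=5: not 4>5, total = 23+2 = 25
m=4,n=6: not 4>6, total = 25+2 = 27
m=4,n=7: not 4>7, total = 27+2 = 29
m=5,n=3: 5>3, total = 29+2 = 31
m=5,n=4: 5>4, total = 31+1 = 32
m=5,n=5: not 5>5, total = 32+2 = 34
m=5,n=6: not 5>6, total = 34+2 = 36
m=5,n=7: not 5>7, total = 36+2 = 38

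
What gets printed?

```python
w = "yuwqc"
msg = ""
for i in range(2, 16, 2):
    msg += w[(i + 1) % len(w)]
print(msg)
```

qywcuqy

i=2: add w[3]='q' → 'q'
i=4: add w[0]='y' → 'qy'
i=6: add w[2]='w' → 'qyw'
i=8: add w[4]='c' → 'qywc'
i=10: add w[1]='u' → 'qywcu'
i=12: add w[3]='q' → 'qywcuq'
i=14: add w[0]='y' → 'qywcuqy'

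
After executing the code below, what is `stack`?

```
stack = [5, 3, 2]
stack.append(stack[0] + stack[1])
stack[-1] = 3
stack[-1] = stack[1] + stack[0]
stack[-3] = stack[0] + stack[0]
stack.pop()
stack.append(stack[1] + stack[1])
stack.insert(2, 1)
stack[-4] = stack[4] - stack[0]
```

append stack[0]+stack[1] = 5+3 = 8 → [5, 3, 2, 8]
stack[-1] = 3 → [5, 3, 2, 3]
stack[-1] = stack[1]+stack[0] = 3+5 = 8 → [5, 3, 2, 8]
stack[-3] = stack[0]+stack[0] = 5+5 = 10 → [5, 10, 2, 8]
pop() removes 8 → [5, 10, 2]
append stack[1]+stack[1] = 10+10 = 20 → [5, 10, 2, 20]
insert 1 at 2 → [5, 10, 1, 2, 20]
stack[-4] = stack[4]-stack[0] = 20-5 = 15 → [5, 15, 1, 2, 20]

[5, 15, 1, 2, 20]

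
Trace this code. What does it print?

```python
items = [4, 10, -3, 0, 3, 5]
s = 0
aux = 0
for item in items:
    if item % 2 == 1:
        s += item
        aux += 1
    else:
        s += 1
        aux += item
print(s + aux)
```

item=4: not odd, s = 0+1 = 1; aux=4
item=10: not odd, s = 1+1 = 2; aux=14
item=-3: odd, s = 2+(-3) = -1; aux=15
item=0: not odd, s = (-1)+1 = 0; aux=15
item=3: odd, s = 0+3 = 3; aux=16
item=5: odd, s = 3+5 = 8; aux=17
s+aux = 8+17 = 25

25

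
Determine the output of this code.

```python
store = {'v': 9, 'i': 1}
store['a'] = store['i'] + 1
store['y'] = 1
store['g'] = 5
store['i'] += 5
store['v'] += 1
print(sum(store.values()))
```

24

store['a'] = store['i']+1 = 2 → {'v': 9, 'i': 1, 'a': 2}
store['y'] = 1 → {'v': 9, 'i': 1, 'a': 2, 'y': 1}
store['g'] = 5 → {'v': 9, 'i': 1, 'a': 2, 'y': 1, 'g': 5}
store['i'] = 1+5 = 6 → {'v': 9, 'i': 6, 'a': 2, 'y': 1, 'g': 5}
store['v'] = 9+1 = 10 → {'v': 10, 'i': 6, 'a': 2, 'y': 1, 'g': 5}
sum of values = 24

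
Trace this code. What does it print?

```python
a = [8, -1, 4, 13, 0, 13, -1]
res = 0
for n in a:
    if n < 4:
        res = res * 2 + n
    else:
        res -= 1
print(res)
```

-23

n=8: not <4, res = 0-1 = -1
n=-1: <4, res = (-1)*2+(-1) = -3
n=4: not <4, res = (-3)-1 = -4
n=13: not <4, res = (-4)-1 = -5
n=0: <4, res = (-5)*2+0 = -10
n=13: not <4, res = (-10)-1 = -11
n=-1: <4, res = (-11)*2+(-1) = -23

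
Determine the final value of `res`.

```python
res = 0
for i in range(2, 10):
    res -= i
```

-44

i=2: res = 0-2 = -2
i=3: res = (-2)-3 = -5
i=4: res = (-5)-4 = -9
i=5: res = (-9)-5 = -14
i=6: res = (-14)-6 = -20
i=7: res = (-20)-7 = -27
i=8: res = (-27)-8 = -35
i=9: res = (-35)-9 = -44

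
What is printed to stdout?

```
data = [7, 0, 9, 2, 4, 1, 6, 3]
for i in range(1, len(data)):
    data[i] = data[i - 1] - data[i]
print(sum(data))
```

i=1: data[1] = 7-0 = 7 → [7, 7, 9, 2, 4, 1, 6, 3]
i=2: data[2] = 7-9 = -2 → [7, 7, -2, 2, 4, 1, 6, 3]
i=3: data[3] = (-2)-2 = -4 → [7, 7, -2, -4, 4, 1, 6, 3]
i=4: data[4] = (-4)-4 = -8 → [7, 7, -2, -4, -8, 1, 6, 3]
i=5: data[5] = (-8)-1 = -9 → [7, 7, -2, -4, -8, -9, 6, 3]
i=6: data[6] = (-9)-6 = -15 → [7, 7, -2, -4, -8, -9, -15, 3]
i=7: data[7] = (-15)-3 = -18 → [7, 7, -2, -4, -8, -9, -15, -18]
sum = -42

-42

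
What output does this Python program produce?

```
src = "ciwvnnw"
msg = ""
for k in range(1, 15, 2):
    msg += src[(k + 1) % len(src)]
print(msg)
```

wnwivnc

k=1: add src[2]='w' → 'w'
k=3: add src[4]='n' → 'wn'
k=5: add src[6]='w' → 'wnw'
k=7: add src[1]='i' → 'wnwi'
k=9: add src[3]='v' → 'wnwiv'
k=11: add src[5]='n' → 'wnwivn'
k=13: add src[0]='c' → 'wnwivnc'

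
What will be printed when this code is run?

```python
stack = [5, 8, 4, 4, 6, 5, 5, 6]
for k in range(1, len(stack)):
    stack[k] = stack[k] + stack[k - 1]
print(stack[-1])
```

k=1: stack[1] = 8+5 = 13 → [5, 13, 4, 4, 6, 5, 5, 6]
k=2: stack[2] = 4+13 = 17 → [5, 13, 17, 4, 6, 5, 5, 6]
k=3: stack[3] = 4+17 = 21 → [5, 13, 17, 21, 6, 5, 5, 6]
k=4: stack[4] = 6+21 = 27 → [5, 13, 17, 21, 27, 5, 5, 6]
k=5: stack[5] = 5+27 = 32 → [5, 13, 17, 21, 27, 32, 5, 6]
k=6: stack[6] = 5+32 = 37 → [5, 13, 17, 21, 27, 32, 37, 6]
k=7: stack[7] = 6+37 = 43 → [5, 13, 17, 21, 27, 32, 37, 43]

43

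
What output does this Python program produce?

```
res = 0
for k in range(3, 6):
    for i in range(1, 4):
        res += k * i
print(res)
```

72

k=3,i=1: res = 0+3 = 3
k=3,i=2: res = 3+6 = 9
k=3,i=3: res = 9+9 = 18
k=4,i=1: res = 18+4 = 22
k=4,i=2: res = 22+8 = 30
k=4,i=3: res = 30+12 = 42
k=5,i=1: res = 42+5 = 47
k=5,i=2: res = 47+10 = 57
k=5,i=3: res = 57+15 = 72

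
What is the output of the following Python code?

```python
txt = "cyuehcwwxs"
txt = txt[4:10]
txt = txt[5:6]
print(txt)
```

slice [4:10] → 'hcwwxs'
slice [5:6] → 's'

s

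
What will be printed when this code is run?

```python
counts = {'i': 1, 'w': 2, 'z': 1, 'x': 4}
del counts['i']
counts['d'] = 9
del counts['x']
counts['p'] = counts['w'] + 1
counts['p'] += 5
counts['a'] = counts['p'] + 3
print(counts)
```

del 'i' → {'w': 2, 'z': 1, 'x': 4}
counts['d'] = 9 → {'w': 2, 'z': 1, 'x': 4, 'd': 9}
del 'x' → {'w': 2, 'z': 1, 'd': 9}
counts['p'] = counts['w']+1 = 3 → {'w': 2, 'z': 1, 'd': 9, 'p': 3}
counts['p'] = 3+5 = 8 → {'w': 2, 'z': 1, 'd': 9, 'p': 8}
counts['a'] = counts['p']+3 = 11 → {'w': 2, 'z': 1, 'd': 9, 'p': 8, 'a': 11}

{'w': 2, 'z': 1, 'd': 9, 'p': 8, 'a': 11}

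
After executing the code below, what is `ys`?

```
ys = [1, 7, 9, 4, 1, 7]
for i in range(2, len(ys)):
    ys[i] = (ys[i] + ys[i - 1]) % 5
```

[1, 7, 1, 0, 1, 3]

i=2: ys[2] = (9+7)%5 = 1 → [1, 7, 1, 4, 1, 7]
i=3: ys[3] = (4+1)%5 = 0 → [1, 7, 1, 0, 1, 7]
i=4: ys[4] = (1+0)%5 = 1 → [1, 7, 1, 0, 1, 7]
i=5: ys[5] = (7+1)%5 = 3 → [1, 7, 1, 0, 1, 3]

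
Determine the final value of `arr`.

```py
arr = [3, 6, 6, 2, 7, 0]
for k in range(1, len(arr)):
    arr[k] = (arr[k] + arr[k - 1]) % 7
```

[3, 2, 1, 3, 3, 3]

k=1: arr[1] = (6+3)%7 = 2 → [3, 2, 6, 2, 7, 0]
k=2: arr[2] = (6+2)%7 = 1 → [3, 2, 1, 2, 7, 0]
k=3: arr[3] = (2+1)%7 = 3 → [3, 2, 1, 3, 7, 0]
k=4: arr[4] = (7+3)%7 = 3 → [3, 2, 1, 3, 3, 0]
k=5: arr[5] = (0+3)%7 = 3 → [3, 2, 1, 3, 3, 3]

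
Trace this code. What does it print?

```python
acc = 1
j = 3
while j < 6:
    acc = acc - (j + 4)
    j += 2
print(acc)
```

j=3: acc = 1-7 = -6
j=5: acc = (-6)-9 = -15

-15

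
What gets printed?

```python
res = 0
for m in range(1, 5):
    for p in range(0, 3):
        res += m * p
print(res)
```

m=1,p=0: res = 0+0 = 0
m=1,p=1: res = 0+1 = 1
m=1,p=2: res = 1+2 = 3
m=2,p=0: res = 3+0 = 3
m=2,p=1: res = 3+2 = 5
m=2,p=2: res = 5+4 = 9
m=3,p=0: res = 9+0 = 9
m=3,p=1: res = 9+3 = 12
m=3,p=2: res = 12+6 = 18
m=4,p=0: res = 18+0 = 18
m=4,p=1: res = 18+4 = 22
m=4,p=2: res = 22+8 = 30

30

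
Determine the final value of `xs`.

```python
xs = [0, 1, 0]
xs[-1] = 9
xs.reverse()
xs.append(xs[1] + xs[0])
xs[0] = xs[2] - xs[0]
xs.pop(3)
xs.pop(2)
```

[-9, 1]

xs[-1] = 9 → [0, 1, 9]
reverse → [9, 1, 0]
append xs[1]+xs[0] = 1+9 = 10 → [9, 1, 0, 10]
xs[0] = xs[2]-xs[0] = 0-9 = -9 → [-9, 1, 0, 10]
pop(3) removes 10 → [-9, 1, 0]
pop(2) removes 0 → [-9, 1]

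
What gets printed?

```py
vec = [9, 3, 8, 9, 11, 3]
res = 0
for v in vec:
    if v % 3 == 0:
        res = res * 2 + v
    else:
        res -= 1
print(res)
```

v=9: %3==0, res = 0*2+9 = 9
v=3: %3==0, res = 9*2+3 = 21
v=8: not %3==0, res = 21-1 = 20
v=9: %3==0, res = 20*2+9 = 49
v=11: not %3==0, res = 49-1 = 48
v=3: %3==0, res = 48*2+3 = 99

99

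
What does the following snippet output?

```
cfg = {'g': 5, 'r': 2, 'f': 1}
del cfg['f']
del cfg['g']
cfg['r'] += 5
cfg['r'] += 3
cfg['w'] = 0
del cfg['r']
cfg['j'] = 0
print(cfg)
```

del 'f' → {'g': 5, 'r': 2}
del 'g' → {'r': 2}
cfg['r'] = 2+5 = 7 → {'r': 7}
cfg['r'] = 7+3 = 10 → {'r': 10}
cfg['w'] = 0 → {'r': 10, 'w': 0}
del 'r' → {'w': 0}
cfg['j'] = 0 → {'w': 0, 'j': 0}

{'w': 0, 'j': 0}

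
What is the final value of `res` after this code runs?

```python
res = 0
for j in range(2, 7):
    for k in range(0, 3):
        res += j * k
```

j=2,k=0: res = 0+0 = 0
j=2,k=1: res = 0+2 = 2
j=2,k=2: res = 2+4 = 6
j=3,k=0: res = 6+0 = 6
j=3,k=1: res = 6+3 = 9
j=3,k=2: res = 9+6 = 15
j=4,k=0: res = 15+0 = 15
j=4,k=1: res = 15+4 = 19
j=4,k=2: res = 19+8 = 27
j=5,k=0: res = 27+0 = 27
j=5,k=1: res = 27+5 = 32
j=5,k=2: res = 32+10 = 42
j=6,k=0: res = 42+0 = 42
j=6,k=1: res = 42+6 = 48
j=6,k=2: res = 48+12 = 60

60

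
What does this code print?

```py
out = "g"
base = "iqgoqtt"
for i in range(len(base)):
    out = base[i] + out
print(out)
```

i=0: prepend 'i' → 'ig'
i=1: prepend 'q' → 'qig'
i=2: prepend 'g' → 'gqig'
i=3: prepend 'o' → 'ogqig'
i=4: prepend 'q' → 'qogqig'
i=5: prepend 't' → 'tqogqig'
i=6: prepend 't' → 'ttqogqig'

ttqogqig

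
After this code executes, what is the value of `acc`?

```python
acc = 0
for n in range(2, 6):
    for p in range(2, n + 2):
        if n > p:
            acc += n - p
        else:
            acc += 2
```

26

n=2,p=2: not 2>2, acc = 0+2 = 2
n=2,p=3: not 2>3, acc = 2+2 = 4
n=3,p=2: 3>2, acc = 4+1 = 5
n=3,p=3: not 3>3, acc = 5+2 = 7
n=3,p=4: not 3>4, acc = 7+2 = 9
n=4,p=2: 4>2, acc = 9+2 = 11
n=4,p=3: 4>3, acc = 11+1 = 12
n=4,p=4: not 4>4, acc = 12+2 = 14
n=4,p=5: not 4>5, acc = 14+2 = 16
n=5,p=2: 5>2, acc = 16+3 = 19
n=5,p=3: 5>3, acc = 19+2 = 21
n=5,p=4: 5>4, acc = 21+1 = 22
n=5,p=5: not 5>5, acc = 22+2 = 24
n=5,p=6: not 5>6, acc = 24+2 = 26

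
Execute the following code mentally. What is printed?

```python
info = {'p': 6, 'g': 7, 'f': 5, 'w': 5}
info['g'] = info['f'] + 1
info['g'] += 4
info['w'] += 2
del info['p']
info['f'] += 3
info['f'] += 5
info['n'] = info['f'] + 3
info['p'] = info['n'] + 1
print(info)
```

{'g': 10, 'f': 13, 'w': 7, 'n': 16, 'p': 17}

info['g'] = info['f']+1 = 6 → {'p': 6, 'g': 6, 'f': 5, 'w': 5}
info['g'] = 6+4 = 10 → {'p': 6, 'g': 10, 'f': 5, 'w': 5}
info['w'] = 5+2 = 7 → {'p': 6, 'g': 10, 'f': 5, 'w': 7}
del 'p' → {'g': 10, 'f': 5, 'w': 7}
info['f'] = 5+3 = 8 → {'g': 10, 'f': 8, 'w': 7}
info['f'] = 8+5 = 13 → {'g': 10, 'f': 13, 'w': 7}
info['n'] = info['f']+3 = 16 → {'g': 10, 'f': 13, 'w': 7, 'n': 16}
info['p'] = info['n']+1 = 17 → {'g': 10, 'f': 13, 'w': 7, 'n': 16, 'p': 17}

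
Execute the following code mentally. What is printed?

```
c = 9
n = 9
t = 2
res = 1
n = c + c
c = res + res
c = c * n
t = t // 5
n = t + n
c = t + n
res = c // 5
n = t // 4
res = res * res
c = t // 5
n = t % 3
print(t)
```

0

n = 9+9 = 18
c = 1+1 = 2
c = 2*18 = 36
t = 2//5 = 0
n = 0+18 = 18
c = 0+18 = 18
res = 18//5 = 3
n = 0//4 = 0
res = 3*3 = 9
c = 0//5 = 0
n = 0%3 = 0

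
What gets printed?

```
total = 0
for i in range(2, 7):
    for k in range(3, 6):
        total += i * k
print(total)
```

i=2,k=3: total = 0+6 = 6
i=2,k=4: total = 6+8 = 14
i=2,k=5: total = 14+10 = 24
i=3,k=3: total = 24+9 = 33
i=3,k=4: total = 33+12 = 45
i=3,k=5: total = 45+15 = 60
i=4,k=3: total = 60+12 = 72
i=4,k=4: total = 72+16 = 88
i=4,k=5: total = 88+20 = 108
i=5,k=3: total = 108+15 = 123
i=5,k=4: total = 123+20 = 143
i=5,k=5: total = 143+25 = 168
i=6,k=3: total = 168+18 = 186
i=6,k=4: total = 186+24 = 210
i=6,k=5: total = 210+30 = 240

240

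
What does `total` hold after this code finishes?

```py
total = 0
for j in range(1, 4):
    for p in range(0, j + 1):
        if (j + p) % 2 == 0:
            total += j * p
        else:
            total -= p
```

j=1,p=0: odd sum, total = 0-0 = 0
j=1,p=1: even sum, total = 0+1 = 1
j=2,p=0: even sum, total = 1+0 = 1
j=2,p=1: odd sum, total = 1-1 = 0
j=2,p=2: even sum, total = 0+4 = 4
j=3,p=0: odd sum, total = 4-0 = 4
j=3,p=1: even sum, total = 4+3 = 7
j=3,p=2: odd sum, total = 7-2 = 5
j=3,p=3: even sum, total = 5+9 = 14

14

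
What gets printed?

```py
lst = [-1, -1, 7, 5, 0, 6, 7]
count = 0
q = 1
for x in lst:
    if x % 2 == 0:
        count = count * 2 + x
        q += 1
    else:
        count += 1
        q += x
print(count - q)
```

x=-1: not even, count = 0+1 = 1; q=0
x=-1: not even, count = 1+1 = 2; q=-1
x=7: not even, count = 2+1 = 3; q=6
x=5: not even, count = 3+1 = 4; q=11
x=0: even, count = 4*2+0 = 8; q=12
x=6: even, count = 8*2+6 = 22; q=13
x=7: not even, count = 22+1 = 23; q=20
count-q = 23-20 = 3

3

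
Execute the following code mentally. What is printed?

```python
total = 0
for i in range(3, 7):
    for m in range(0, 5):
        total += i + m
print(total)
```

130

i=3,m=0: total = 0+3 = 3
i=3,m=1: total = 3+4 = 7
i=3,m=2: total = 7+5 = 12
i=3,m=3: total = 12+6 = 18
i=3,m=4: total = 18+7 = 25
i=4,m=0: total = 25+4 = 29
i=4,m=1: total = 29+5 = 34
i=4,m=2: total = 34+6 = 40
i=4,m=3: total = 40+7 = 47
i=4,m=4: total = 47+8 = 55
i=5,m=0: total = 55+5 = 60
i=5,m=1: total = 60+6 = 66
i=5,m=2: total = 66+7 = 73
i=5,m=3: total = 73+8 = 81
i=5,m=4: total = 81+9 = 90
i=6,m=0: total = 90+6 = 96
i=6,m=1: total = 96+7 = 103
i=6,m=2: total = 103+8 = 111
i=6,m=3: total = 111+9 = 120
i=6,m=4: total = 120+10 = 130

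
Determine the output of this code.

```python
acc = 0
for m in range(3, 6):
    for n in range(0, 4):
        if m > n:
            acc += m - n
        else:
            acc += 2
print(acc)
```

m=3,n=0: 3>0, acc = 0+3 = 3
m=3,n=1: 3>1, acc = 3+2 = 5
m=3,n=2: 3>2, acc = 5+1 = 6
m=3,n=3: not 3>3, acc = 6+2 = 8
m=4,n=0: 4>0, acc = 8+4 = 12
m=4,n=1: 4>1, acc = 12+3 = 15
m=4,n=2: 4>2, acc = 15+2 = 17
m=4,n=3: 4>3, acc = 17+1 = 18
m=5,n=0: 5>0, acc = 18+5 = 23
m=5,n=1: 5>1, acc = 23+4 = 27
m=5,n=2: 5>2, acc = 27+3 = 30
m=5,n=3: 5>3, acc = 30+2 = 32

32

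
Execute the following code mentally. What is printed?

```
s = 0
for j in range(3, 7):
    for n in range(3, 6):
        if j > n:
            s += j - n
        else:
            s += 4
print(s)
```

34

j=3,n=3: not 3>3, s = 0+4 = 4
j=3,n=4: not 3>4, s = 4+4 = 8
j=3,n=5: not 3>5, s = 8+4 = 12
j=4,n=3: 4>3, s = 12+1 = 13
j=4,n=4: not 4>4, s = 13+4 = 17
j=4,n=5: not 4>5, s = 17+4 = 21
j=5,n=3: 5>3, s = 21+2 = 23
j=5,n=4: 5>4, s = 23+1 = 24
j=5,n=5: not 5>5, s = 24+4 = 28
j=6,n=3: 6>3, s = 28+3 = 31
j=6,n=4: 6>4, s = 31+2 = 33
j=6,n=5: 6>5, s = 33+1 = 34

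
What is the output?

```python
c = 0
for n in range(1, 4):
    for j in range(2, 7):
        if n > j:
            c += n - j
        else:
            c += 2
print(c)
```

n=1,j=2: not 1>2, c = 0+2 = 2
n=1,j=3: not 1>3, c = 2+2 = 4
n=1,j=4: not 1>4, c = 4+2 = 6
n=1,j=5: not 1>5, c = 6+2 = 8
n=1,j=6: not 1>6, c = 8+2 = 10
n=2,j=2: not 2>2, c = 10+2 = 12
n=2,j=3: not 2>3, c = 12+2 = 14
n=2,j=4: not 2>4, c = 14+2 = 16
n=2,j=5: not 2>5, c = 16+2 = 18
n=2,j=6: not 2>6, c = 18+2 = 20
n=3,j=2: 3>2, c = 20+1 = 21
n=3,j=3: not 3>3, c = 21+2 = 23
n=3,j=4: not 3>4, c = 23+2 = 25
n=3,j=5: not 3>5, c = 25+2 = 27
n=3,j=6: not 3>6, c = 27+2 = 29

29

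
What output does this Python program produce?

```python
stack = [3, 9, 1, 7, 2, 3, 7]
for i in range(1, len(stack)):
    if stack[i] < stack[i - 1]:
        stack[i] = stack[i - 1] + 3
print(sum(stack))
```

i=1: 9>=3, unchanged → [3, 9, 1, 7, 2, 3, 7]
i=2: 1<9, stack[2] = 9+3 = 12 → [3, 9, 12, 7, 2, 3, 7]
i=3: 7<12, stack[3] = 12+3 = 15 → [3, 9, 12, 15, 2, 3, 7]
i=4: 2<15, stack[4] = 15+3 = 18 → [3, 9, 12, 15, 18, 3, 7]
i=5: 3<18, stack[5] = 18+3 = 21 → [3, 9, 12, 15, 18, 21, 7]
i=6: 7<21, stack[6] = 21+3 = 24 → [3, 9, 12, 15, 18, 21, 24]
sum = 102

102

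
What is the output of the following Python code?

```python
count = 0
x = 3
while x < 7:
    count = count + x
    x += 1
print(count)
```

x=3: count = 0+3 = 3
x=4: count = 3+4 = 7
x=5: count = 7+5 = 12
x=6: count = 12+6 = 18

18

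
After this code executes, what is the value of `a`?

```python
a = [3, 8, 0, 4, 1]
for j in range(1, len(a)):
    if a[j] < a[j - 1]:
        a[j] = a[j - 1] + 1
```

j=1: 8>=3, unchanged → [3, 8, 0, 4, 1]
j=2: 0<8, a[2] = 8+1 = 9 → [3, 8, 9, 4, 1]
j=3: 4<9, a[3] = 9+1 = 10 → [3, 8, 9, 10, 1]
j=4: 1<10, a[4] = 10+1 = 11 → [3, 8, 9, 10, 11]

[3, 8, 9, 10, 11]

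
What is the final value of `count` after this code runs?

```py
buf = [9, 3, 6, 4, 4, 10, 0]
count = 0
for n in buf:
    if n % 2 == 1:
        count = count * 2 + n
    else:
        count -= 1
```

16

n=9: odd, count = 0*2+9 = 9
n=3: odd, count = 9*2+3 = 21
n=6: not odd, count = 21-1 = 20
n=4: not odd, count = 20-1 = 19
n=4: not odd, count = 19-1 = 18
n=10: not odd, count = 18-1 = 17
n=0: not odd, count = 17-1 = 16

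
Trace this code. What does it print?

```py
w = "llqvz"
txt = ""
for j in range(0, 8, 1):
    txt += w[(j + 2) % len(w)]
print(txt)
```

qvzllqvz

j=0: add w[2]='q' → 'q'
j=1: add w[3]='v' → 'qv'
j=2: add w[4]='z' → 'qvz'
j=3: add w[0]='l' → 'qvzl'
j=4: add w[1]='l' → 'qvzll'
j=5: add w[2]='q' → 'qvzllq'
j=6: add w[3]='v' → 'qvzllqv'
j=7: add w[4]='z' → 'qvzllqvz'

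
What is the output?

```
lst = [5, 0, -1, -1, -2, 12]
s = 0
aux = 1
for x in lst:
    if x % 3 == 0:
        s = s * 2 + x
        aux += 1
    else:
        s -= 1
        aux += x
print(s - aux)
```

-2

x=5: not %3==0, s = 0-1 = -1; aux=6
x=0: %3==0, s = (-1)*2+0 = -2; aux=7
x=-1: not %3==0, s = (-2)-1 = -3; aux=6
x=-1: not %3==0, s = (-3)-1 = -4; aux=5
x=-2: not %3==0, s = (-4)-1 = -5; aux=3
x=12: %3==0, s = (-5)*2+12 = 2; aux=4
s-aux = 2-4 = -2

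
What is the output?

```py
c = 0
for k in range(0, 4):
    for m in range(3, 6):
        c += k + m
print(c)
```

k=0,m=3: c = 0+3 = 3
k=0,m=4: c = 3+4 = 7
k=0,m=5: c = 7+5 = 12
k=1,m=3: c = 12+4 = 16
k=1,m=4: c = 16+5 = 21
k=1,m=5: c = 21+6 = 27
k=2,m=3: c = 27+5 = 32
k=2,m=4: c = 32+6 = 38
k=2,m=5: c = 38+7 = 45
k=3,m=3: c = 45+6 = 51
k=3,m=4: c = 51+7 = 58
k=3,m=5: c = 58+8 = 66

66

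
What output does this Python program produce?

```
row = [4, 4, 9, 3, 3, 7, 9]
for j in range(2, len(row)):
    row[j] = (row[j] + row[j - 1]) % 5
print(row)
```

j=2: row[2] = (9+4)%5 = 3 → [4, 4, 3, 3, 3, 7, 9]
j=3: row[3] = (3+3)%5 = 1 → [4, 4, 3, 1, 3, 7, 9]
j=4: row[4] = (3+1)%5 = 4 → [4, 4, 3, 1, 4, 7, 9]
j=5: row[5] = (7+4)%5 = 1 → [4, 4, 3, 1, 4, 1, 9]
j=6: row[6] = (9+1)%5 = 0 → [4, 4, 3, 1, 4, 1, 0]

[4, 4, 3, 1, 4, 1, 0]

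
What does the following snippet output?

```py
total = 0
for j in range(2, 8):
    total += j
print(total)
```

j=2: total = 0+2 = 2
j=3: total = 2+3 = 5
j=4: total = 5+4 = 9
j=5: total = 9+5 = 14
j=6: total = 14+6 = 20
j=7: total = 20+7 = 27

27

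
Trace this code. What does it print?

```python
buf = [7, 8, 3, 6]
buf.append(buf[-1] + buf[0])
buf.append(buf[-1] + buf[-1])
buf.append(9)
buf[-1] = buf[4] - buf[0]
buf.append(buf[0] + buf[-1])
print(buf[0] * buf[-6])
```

append buf[-1]+buf[0] = 6+7 = 13 → [7, 8, 3, 6, 13]
append buf[-1]+buf[-1] = 13+13 = 26 → [7, 8, 3, 6, 13, 26]
append 9 → [7, 8, 3, 6, 13, 26, 9]
buf[-1] = buf[4]-buf[0] = 13-7 = 6 → [7, 8, 3, 6, 13, 26, 6]
append buf[0]+buf[-1] = 7+6 = 13 → [7, 8, 3, 6, 13, 26, 6, 13]
buf[0]*buf[-6] = 7*3 = 21

21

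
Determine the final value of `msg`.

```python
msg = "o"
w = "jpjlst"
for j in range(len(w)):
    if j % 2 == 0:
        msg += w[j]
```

j=0: add 'j' → 'oj'
j=1: skip
j=2: add 'j' → 'ojj'
j=3: skip
j=4: add 's' → 'ojjs'
j=5: skip

'ojjs'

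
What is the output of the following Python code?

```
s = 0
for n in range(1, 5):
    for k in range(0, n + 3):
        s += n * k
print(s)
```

155

n=1,k=0: s = 0+0 = 0
n=1,k=1: s = 0+1 = 1
n=1,k=2: s = 1+2 = 3
n=1,k=3: s = 3+3 = 6
n=2,k=0: s = 6+0 = 6
n=2,k=1: s = 6+2 = 8
n=2,k=2: s = 8+4 = 12
n=2,k=3: s = 12+6 = 18
n=2,k=4: s = 18+8 = 26
n=3,k=0: s = 26+0 = 26
n=3,k=1: s = 26+3 = 29
n=3,k=2: s = 29+6 = 35
n=3,k=3: s = 35+9 = 44
n=3,k=4: s = 44+12 = 56
n=3,k=5: s = 56+15 = 71
n=4,k=0: s = 71+0 = 71
n=4,k=1: s = 71+4 = 75
n=4,k=2: s = 75+8 = 83
n=4,k=3: s = 83+12 = 95
n=4,k=4: s = 95+16 = 111
n=4,k=5: s = 111+20 = 131
n=4,k=6: s = 131+24 = 155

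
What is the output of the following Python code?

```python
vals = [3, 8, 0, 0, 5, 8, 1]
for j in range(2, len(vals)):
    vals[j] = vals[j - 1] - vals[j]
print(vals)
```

[3, 8, 8, 8, 3, -5, -6]

j=2: vals[2] = 8-0 = 8 → [3, 8, 8, 0, 5, 8, 1]
j=3: vals[3] = 8-0 = 8 → [3, 8, 8, 8, 5, 8, 1]
j=4: vals[4] = 8-5 = 3 → [3, 8, 8, 8, 3, 8, 1]
j=5: vals[5] = 3-8 = -5 → [3, 8, 8, 8, 3, -5, 1]
j=6: vals[6] = (-5)-1 = -6 → [3, 8, 8, 8, 3, -5, -6]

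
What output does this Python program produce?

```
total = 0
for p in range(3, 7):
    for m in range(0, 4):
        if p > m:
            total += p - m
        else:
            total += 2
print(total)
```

p=3,m=0: 3>0, total = 0+3 = 3
p=3,m=1: 3>1, total = 3+2 = 5
p=3,m=2: 3>2, total = 5+1 = 6
p=3,m=3: not 3>3, total = 6+2 = 8
p=4,m=0: 4>0, total = 8+4 = 12
p=4,m=1: 4>1, total = 12+3 = 15
p=4,m=2: 4>2, total = 15+2 = 17
p=4,m=3: 4>3, total = 17+1 = 18
p=5,m=0: 5>0, total = 18+5 = 23
p=5,m=1: 5>1, total = 23+4 = 27
p=5,m=2: 5>2, total = 27+3 = 30
p=5,m=3: 5>3, total = 30+2 = 32
p=6,m=0: 6>0, total = 32+6 = 38
p=6,m=1: 6>1, total = 38+5 = 43
p=6,m=2: 6>2, total = 43+4 = 47
p=6,m=3: 6>3, total = 47+3 = 50

50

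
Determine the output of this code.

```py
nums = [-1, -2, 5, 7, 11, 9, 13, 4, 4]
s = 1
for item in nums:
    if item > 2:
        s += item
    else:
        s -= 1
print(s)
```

item=-1: not >2, s = 1-1 = 0
item=-2: not >2, s = 0-1 = -1
item=5: >2, s = (-1)+5 = 4
item=7: >2, s = 4+7 = 11
item=11: >2, s = 11+11 = 22
item=9: >2, s = 22+9 = 31
item=13: >2, s = 31+13 = 44
item=4: >2, s = 44+4 = 48
item=4: >2, s = 48+4 = 52

52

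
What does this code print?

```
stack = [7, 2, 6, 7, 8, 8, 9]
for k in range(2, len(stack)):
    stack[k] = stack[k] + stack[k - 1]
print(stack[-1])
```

40

k=2: stack[2] = 6+2 = 8 → [7, 2, 8, 7, 8, 8, 9]
k=3: stack[3] = 7+8 = 15 → [7, 2, 8, 15, 8, 8, 9]
k=4: stack[4] = 8+15 = 23 → [7, 2, 8, 15, 23, 8, 9]
k=5: stack[5] = 8+23 = 31 → [7, 2, 8, 15, 23, 31, 9]
k=6: stack[6] = 9+31 = 40 → [7, 2, 8, 15, 23, 31, 40]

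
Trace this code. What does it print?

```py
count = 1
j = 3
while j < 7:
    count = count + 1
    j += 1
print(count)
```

j=3: count = 1+1 = 2
j=4: count = 2+1 = 3
j=5: count = 3+1 = 4
j=6: count = 4+1 = 5

5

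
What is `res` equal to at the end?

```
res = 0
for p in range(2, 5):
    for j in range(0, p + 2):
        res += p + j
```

78

p=2,j=0: res = 0+2 = 2
p=2,j=1: res = 2+3 = 5
p=2,j=2: res = 5+4 = 9
p=2,j=3: res = 9+5 = 14
p=3,j=0: res = 14+3 = 17
p=3,j=1: res = 17+4 = 21
p=3,j=2: res = 21+5 = 26
p=3,j=3: res = 26+6 = 32
p=3,j=4: res = 32+7 = 39
p=4,j=0: res = 39+4 = 43
p=4,j=1: res = 43+5 = 48
p=4,j=2: res = 48+6 = 54
p=4,j=3: res = 54+7 = 61
p=4,j=4: res = 61+8 = 69
p=4,j=5: res = 69+9 = 78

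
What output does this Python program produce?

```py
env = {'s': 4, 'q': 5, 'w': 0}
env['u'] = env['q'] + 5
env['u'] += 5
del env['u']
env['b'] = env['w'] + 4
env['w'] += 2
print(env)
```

env['u'] = env['q']+5 = 10 → {'s': 4, 'q': 5, 'w': 0, 'u': 10}
env['u'] = 10+5 = 15 → {'s': 4, 'q': 5, 'w': 0, 'u': 15}
del 'u' → {'s': 4, 'q': 5, 'w': 0}
env['b'] = env['w']+4 = 4 → {'s': 4, 'q': 5, 'w': 0, 'b': 4}
env['w'] = 0+2 = 2 → {'s': 4, 'q': 5, 'w': 2, 'b': 4}

{'s': 4, 'q': 5, 'w': 2, 'b': 4}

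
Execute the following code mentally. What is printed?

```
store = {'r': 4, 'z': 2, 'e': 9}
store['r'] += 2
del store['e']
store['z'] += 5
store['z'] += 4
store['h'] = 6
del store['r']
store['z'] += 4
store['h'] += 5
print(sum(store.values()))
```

store['r'] = 4+2 = 6 → {'r': 6, 'z': 2, 'e': 9}
del 'e' → {'r': 6, 'z': 2}
store['z'] = 2+5 = 7 → {'r': 6, 'z': 7}
store['z'] = 7+4 = 11 → {'r': 6, 'z': 11}
store['h'] = 6 → {'r': 6, 'z': 11, 'h': 6}
del 'r' → {'z': 11, 'h': 6}
store['z'] = 11+4 = 15 → {'z': 15, 'h': 6}
store['h'] = 6+5 = 11 → {'z': 15, 'h': 11}
sum of values = 26

26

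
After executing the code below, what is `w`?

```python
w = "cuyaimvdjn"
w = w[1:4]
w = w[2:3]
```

'a'

slice [1:4] → 'uya'
slice [2:3] → 'a'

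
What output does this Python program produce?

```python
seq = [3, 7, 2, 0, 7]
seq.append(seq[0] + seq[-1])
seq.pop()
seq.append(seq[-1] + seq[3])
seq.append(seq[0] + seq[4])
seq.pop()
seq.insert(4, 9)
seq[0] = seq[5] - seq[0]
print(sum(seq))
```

36

append seq[0]+seq[-1] = 3+7 = 10 → [3, 7, 2, 0, 7, 10]
pop() removes 10 → [3, 7, 2, 0, 7]
append seq[-1]+seq[3] = 7+0 = 7 → [3, 7, 2, 0, 7, 7]
append seq[0]+seq[4] = 3+7 = 10 → [3, 7, 2, 0, 7, 7, 10]
pop() removes 10 → [3, 7, 2, 0, 7, 7]
insert 9 at 4 → [3, 7, 2, 0, 9, 7, 7]
seq[0] = seq[5]-seq[0] = 7-3 = 4 → [4, 7, 2, 0, 9, 7, 7]
sum = 36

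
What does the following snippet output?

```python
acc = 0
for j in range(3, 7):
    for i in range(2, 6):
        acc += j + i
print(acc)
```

128

j=3,i=2: acc = 0+5 = 5
j=3,i=3: acc = 5+6 = 11
j=3,i=4: acc = 11+7 = 18
j=3,i=5: acc = 18+8 = 26
j=4,i=2: acc = 26+6 = 32
j=4,i=3: acc = 32+7 = 39
j=4,i=4: acc = 39+8 = 47
j=4,i=5: acc = 47+9 = 56
j=5,i=2: acc = 56+7 = 63
j=5,i=3: acc = 63+8 = 71
j=5,i=4: acc = 71+9 = 80
j=5,i=5: acc = 80+10 = 90
j=6,i=2: acc = 90+8 = 98
j=6,i=3: acc = 98+9 = 107
j=6,i=4: acc = 107+10 = 117
j=6,i=5: acc = 117+11 = 128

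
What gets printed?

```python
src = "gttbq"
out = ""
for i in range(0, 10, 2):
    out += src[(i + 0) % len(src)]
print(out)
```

gtqtb

i=0: add src[0]='g' → 'g'
i=2: add src[2]='t' → 'gt'
i=4: add src[4]='q' → 'gtq'
i=6: add src[1]='t' → 'gtqt'
i=8: add src[3]='b' → 'gtqtb'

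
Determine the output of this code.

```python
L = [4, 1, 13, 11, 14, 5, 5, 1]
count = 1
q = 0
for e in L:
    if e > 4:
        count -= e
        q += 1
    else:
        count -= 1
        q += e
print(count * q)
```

e=4: not >4, count = 1-1 = 0; q=4
e=1: not >4, count = 0-1 = -1; q=5
e=13: >4, count = (-1)-13 = -14; q=6
e=11: >4, count = (-14)-11 = -25; q=7
e=14: >4, count = (-25)-14 = -39; q=8
e=5: >4, count = (-39)-5 = -44; q=9
e=5: >4, count = (-44)-5 = -49; q=10
e=1: not >4, count = (-49)-1 = -50; q=11
count*q = (-50)*11 = -550

-550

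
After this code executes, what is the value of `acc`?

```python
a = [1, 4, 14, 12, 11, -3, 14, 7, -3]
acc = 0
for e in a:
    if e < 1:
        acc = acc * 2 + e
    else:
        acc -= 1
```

e=1: not <1, acc = 0-1 = -1
e=4: not <1, acc = (-1)-1 = -2
e=14: not <1, acc = (-2)-1 = -3
e=12: not <1, acc = (-3)-1 = -4
e=11: not <1, acc = (-4)-1 = -5
e=-3: <1, acc = (-5)*2+(-3) = -13
e=14: not <1, acc = (-13)-1 = -14
e=7: not <1, acc = (-14)-1 = -15
e=-3: <1, acc = (-15)*2+(-3) = -33

-33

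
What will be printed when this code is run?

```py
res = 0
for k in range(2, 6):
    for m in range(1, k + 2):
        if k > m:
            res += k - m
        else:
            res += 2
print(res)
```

k=2,m=1: 2>1, res = 0+1 = 1
k=2,m=2: not 2>2, res = 1+2 = 3
k=2,m=3: not 2>3, res = 3+2 = 5
k=3,m=1: 3>1, res = 5+2 = 7
k=3,m=2: 3>2, res = 7+1 = 8
k=3,m=3: not 3>3, res = 8+2 = 10
k=3,m=4: not 3>4, res = 10+2 = 12
k=4,m=1: 4>1, res = 12+3 = 15
k=4,m=2: 4>2, res = 15+2 = 17
k=4,m=3: 4>3, res = 17+1 = 18
k=4,m=4: not 4>4, res = 18+2 = 20
k=4,m=5: not 4>5, res = 20+2 = 22
k=5,m=1: 5>1, res = 22+4 = 26
k=5,m=2: 5>2, res = 26+3 = 29
k=5,m=3: 5>3, res = 29+2 = 31
k=5,m=4: 5>4, res = 31+1 = 32
k=5,m=5: not 5>5, res = 32+2 = 34
k=5,m=6: not 5>6, res = 34+2 = 36

36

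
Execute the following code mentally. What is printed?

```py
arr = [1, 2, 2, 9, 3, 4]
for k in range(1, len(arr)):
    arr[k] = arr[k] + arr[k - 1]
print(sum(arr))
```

61

k=1: arr[1] = 2+1 = 3 → [1, 3, 2, 9, 3, 4]
k=2: arr[2] = 2+3 = 5 → [1, 3, 5, 9, 3, 4]
k=3: arr[3] = 9+5 = 14 → [1, 3, 5, 14, 3, 4]
k=4: arr[4] = 3+14 = 17 → [1, 3, 5, 14, 17, 4]
k=5: arr[5] = 4+17 = 21 → [1, 3, 5, 14, 17, 21]
sum = 61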